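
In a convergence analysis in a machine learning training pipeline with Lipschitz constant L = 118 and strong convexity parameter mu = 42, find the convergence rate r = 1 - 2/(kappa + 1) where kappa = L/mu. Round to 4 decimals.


Step 1: Compute the condition number.
kappa = L/mu = 118/42 = 2.8095
Step 2: Compute the convergence rate.
r = 1 - 2/(kappa + 1) = 1 - 2*mu/(L + mu) = (L - mu)/(L + mu) = 76/160 = 0.475


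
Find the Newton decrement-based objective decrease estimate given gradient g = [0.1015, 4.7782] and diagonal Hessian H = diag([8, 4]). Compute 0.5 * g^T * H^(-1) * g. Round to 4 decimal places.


Step 1: H is diagonal, so H^(-1) * g = [0.0127, 1.1946].
Step 2: g^T H^(-1) g = sum_i g_i^2 / H_ii
  = (0.1015)^2/8 + (4.7782)^2/4
  = 0.0013 + 5.7078 = 5.7091
Step 3: Objective decrease = 0.5 * g^T H^(-1) g = 2.8545


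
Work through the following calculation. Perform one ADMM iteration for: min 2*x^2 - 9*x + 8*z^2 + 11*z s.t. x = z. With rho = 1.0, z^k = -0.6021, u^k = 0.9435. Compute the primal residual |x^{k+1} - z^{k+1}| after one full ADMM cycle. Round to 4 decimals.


ADMM iteration with rho = 1.0, z^k = -0.6021, u^k = 0.9435
Step 1: x-update.
Minimize 2*x^2 - 9*x + (1.0/2)*(x + 0.6021 + 0.9435)^2
FOC: (2*2 + 1.0)*x = 9 + 1.0*(-0.6021 - 0.9435)
x^{k+1} = 1.4909
Step 2: z-update.
Minimize 8*z^2 + 11*z + (1.0/2)*(1.4909 - z + 0.9435)^2
FOC: (2*8 + 1.0)*z = -11 + 1.0*(1.4909 + 0.9435)
z^{k+1} = -0.5039
Step 3: u-update.
u^{k+1} = 0.9435 + 1.4909 + 0.5039 = 2.9382
Step 4: Primal residual = |1.4909 + 0.5039| = 1.9947


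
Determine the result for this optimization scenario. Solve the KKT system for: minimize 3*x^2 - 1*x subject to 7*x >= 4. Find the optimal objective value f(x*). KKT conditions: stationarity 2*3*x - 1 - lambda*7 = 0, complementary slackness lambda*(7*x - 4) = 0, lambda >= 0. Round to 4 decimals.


Step 1: Try lambda = 0 (constraint inactive).
x_unc = 1/(2*3) = 0.1667
Check: 7*0.1667 = 1.1669 < 4 -- violated!
Step 2: Constraint must be active: 7*x = 4
x* = 4/7 = 0.5714 (rounded; the exact value 4/7 is used below)
lambda = (2*3*(4/7) - 1)/7 = 0.3469
Step 3: Compute optimal value.
f(x*) = 3*(4/7)^2 - 1*(4/7) = 0.4082


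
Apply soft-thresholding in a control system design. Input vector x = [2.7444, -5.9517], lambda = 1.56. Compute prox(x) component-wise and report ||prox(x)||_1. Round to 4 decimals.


Soft-thresholding with lambda = 1.56:
prox(2.7444) = sign(2.7444)*max(|2.7444| - 1.56, 0) = 1.1844
prox(-5.9517) = sign(-5.9517)*max(|-5.9517| - 1.56, 0) = -4.3917
prox(x) = [1.1844, -4.3917]
||prox(x)||_1 = 1.1844 + 4.3917 = 5.5761


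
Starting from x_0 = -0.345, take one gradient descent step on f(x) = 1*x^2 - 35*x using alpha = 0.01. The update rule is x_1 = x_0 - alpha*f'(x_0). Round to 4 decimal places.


We compute the gradient at x_0 and apply the update.
f'(x) = 2*x - 35
f'(-0.345) = 2*-0.345 - 35 = -35.69
x_1 = -0.345 - 0.01*-35.69 = 0.0119


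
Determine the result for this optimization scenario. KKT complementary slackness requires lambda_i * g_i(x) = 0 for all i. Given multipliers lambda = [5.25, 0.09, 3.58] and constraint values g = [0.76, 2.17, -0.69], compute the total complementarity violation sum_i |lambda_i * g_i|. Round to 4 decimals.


KKT complementary slackness check:
lambda_1 * g_1 = 5.25 * 0.76 = 3.99
lambda_2 * g_2 = 0.09 * 2.17 = 0.1953
lambda_3 * g_3 = 3.58 * -0.69 = -2.4702
Total violation = 3.99 + 0.1953 + 2.4702 = 6.6555


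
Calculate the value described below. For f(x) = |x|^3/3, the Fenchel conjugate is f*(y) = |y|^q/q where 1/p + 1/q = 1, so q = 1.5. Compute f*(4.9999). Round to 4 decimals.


The conjugate exponent q satisfies 1/p + 1/q = 1.
p = 3, so q = 3/(3 - 1) = 1.5
|y|^q = 4.9999^1.5 = 11.18
f*(4.9999) = 11.18 / 1.5 = 7.4533


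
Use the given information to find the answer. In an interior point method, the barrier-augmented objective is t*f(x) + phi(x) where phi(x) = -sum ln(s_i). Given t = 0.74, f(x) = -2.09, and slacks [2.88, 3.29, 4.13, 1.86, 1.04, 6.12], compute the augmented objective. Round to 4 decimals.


Step 1: Compute log-barrier.
ln values: [1.0578, 1.1909, 1.4183, 0.6206, 0.0392, 1.8116]
phi = -(1.0578 + 1.1909 + 1.4183 + 0.6206 + 0.0392 + 1.8116) = -6.1383
Step 2: Compute augmented objective.
t*f(x) = 0.74*-2.09 = -1.5466
Total = -1.5466 - 6.1383 = -7.6849


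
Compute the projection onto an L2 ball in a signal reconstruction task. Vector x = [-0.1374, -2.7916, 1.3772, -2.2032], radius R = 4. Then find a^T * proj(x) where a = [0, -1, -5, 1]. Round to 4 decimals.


Step 1: Compute ||x|| (intermediates to 6 decimals).
||x|| = sqrt((-0.1374)^2 + (-2.7916)^2 + 1.3772^2 + (-2.2032)^2) = 3.816108
Step 2: Project.
Since ||x|| <= R, proj = x (no scaling needed).
proj(x) = [-0.1374, -2.7916, 1.3772, -2.2032]
Step 3: Dot product.
a^T * proj(x) = 0*(-0.1374) - 1*(-2.7916) - 5*1.3772 + 1*(-2.2032) = -6.2976


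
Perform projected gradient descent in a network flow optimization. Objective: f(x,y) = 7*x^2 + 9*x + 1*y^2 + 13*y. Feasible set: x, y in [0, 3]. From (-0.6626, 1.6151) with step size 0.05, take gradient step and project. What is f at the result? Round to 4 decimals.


Step 1: Compute gradient at (-0.6626, 1.6151).
grad_x = 2*7*-0.6626 + 9 = -0.2764
grad_y = 2*1*1.6151 + 13 = 16.2302
Step 2: Gradient step.
x_raw = -0.6626 - 0.05*-0.2764 = -0.6488
y_raw = 1.6151 - 0.05*16.2302 = 0.8036
Step 3: Project onto [0, 3].
x_proj = clip(-0.6488) = 0.0
y_proj = clip(0.8036) = 0.8036
Step 4: Evaluate f.
f(0.0, 0.8036) = 11.0924


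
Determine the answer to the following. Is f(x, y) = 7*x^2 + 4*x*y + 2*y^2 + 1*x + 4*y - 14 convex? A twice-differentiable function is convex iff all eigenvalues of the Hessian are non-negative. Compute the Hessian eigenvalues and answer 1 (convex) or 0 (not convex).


The Hessian of f(x,y) = 7*x^2 + 4*x*y + 2*y^2 + 1*x + 4*y - 14 is:
H = [[14, 4], [4, 4]]
Trace = 14 + 4 = 18
Determinant = 14*4 - (4)^2 = 40
Discriminant = (18)^2 - 4*40 = 164.0
Eigenvalues: lambda_1 = 2.5969, lambda_2 = 15.4031
The function is convex.

1


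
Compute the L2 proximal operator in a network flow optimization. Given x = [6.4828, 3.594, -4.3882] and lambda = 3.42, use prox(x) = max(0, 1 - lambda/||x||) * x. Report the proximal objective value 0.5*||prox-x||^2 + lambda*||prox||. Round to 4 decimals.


Step 1: Compute ||x||.
||x|| = 8.6139
Step 2: Compute scaling factor.
scale = max(0, 1 - 3.42/8.6139) = 0.603
Step 3: prox(x) = [3.9089, 2.1671, -2.6459]
||prox(x)|| = 5.1939
Step 4: Proximal objective.
0.5*||prox-x||^2 = 5.8482
lambda*||prox|| = 17.7631
Total = 23.6114


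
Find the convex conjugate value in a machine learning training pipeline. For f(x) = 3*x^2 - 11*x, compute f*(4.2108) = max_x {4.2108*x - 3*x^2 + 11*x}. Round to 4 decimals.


f*(y) = sup_x {y*x - a*x^2 - b*x} = sup_x {(y-b)*x - a*x^2}
FOC: (y - b) - 2a*x = 0 => x* = (y - b)/(2a)
x* = (4.2108 + 11)/(2*3) = 2.5351
f*(4.2108) = (y-b)^2/(4a) = (4.2108 + 11)^2/(4*3)
= 231.3684/12 = 19.2807


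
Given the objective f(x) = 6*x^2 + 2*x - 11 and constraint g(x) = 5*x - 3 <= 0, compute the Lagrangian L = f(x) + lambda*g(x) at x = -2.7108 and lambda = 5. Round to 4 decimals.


Step 1: Evaluate f(x).
f(-2.7108) = 6*(-2.7108)^2 + 2*(-2.7108) - 11 = 27.669
Step 2: Evaluate g(x).
g(-2.7108) = 5*-2.7108 - 3 = -16.554
Step 3: Compute Lagrangian.
L = 27.669 + 5*-16.554 = -55.101


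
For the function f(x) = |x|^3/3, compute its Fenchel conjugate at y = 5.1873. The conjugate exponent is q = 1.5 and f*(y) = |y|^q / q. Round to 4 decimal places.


The conjugate exponent q satisfies 1/p + 1/q = 1.
p = 3, so q = 3/(3 - 1) = 1.5
|y|^q = 5.1873^1.5 = 11.8144
f*(5.1873) = 11.8144 / 1.5 = 7.8763


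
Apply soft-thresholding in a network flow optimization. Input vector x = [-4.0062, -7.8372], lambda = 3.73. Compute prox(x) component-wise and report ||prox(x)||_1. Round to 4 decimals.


Soft-thresholding with lambda = 3.73:
prox(-4.0062) = sign(-4.0062)*max(|-4.0062| - 3.73, 0) = -0.2762
prox(-7.8372) = sign(-7.8372)*max(|-7.8372| - 3.73, 0) = -4.1072
prox(x) = [-0.2762, -4.1072]
||prox(x)||_1 = 0.2762 + 4.1072 = 4.3834


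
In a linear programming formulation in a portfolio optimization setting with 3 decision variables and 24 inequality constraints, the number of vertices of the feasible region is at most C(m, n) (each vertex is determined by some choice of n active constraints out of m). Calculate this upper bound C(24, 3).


Each vertex corresponds to some choice of n active constraints out of m, so the number of vertices is at most C(m, n) = m! / (n!(m-n)!).
m = 24, n = 3
Numerator: 24 * 23 * 22
Denominator: 3! = 6
C(24, 3) = 2024


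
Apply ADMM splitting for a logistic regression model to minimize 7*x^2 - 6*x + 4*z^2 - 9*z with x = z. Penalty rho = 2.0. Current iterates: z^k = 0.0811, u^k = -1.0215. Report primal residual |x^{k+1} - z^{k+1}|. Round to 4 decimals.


ADMM iteration with rho = 2.0, z^k = 0.0811, u^k = -1.0215
Step 1: x-update.
Minimize 7*x^2 - 6*x + (2.0/2)*(x - 0.0811 - 1.0215)^2
FOC: (2*7 + 2.0)*x = 6 + 2.0*(0.0811 + 1.0215)
x^{k+1} = 0.5128
Step 2: z-update.
Minimize 4*z^2 - 9*z + (2.0/2)*(0.5128 - z - 1.0215)^2
FOC: (2*4 + 2.0)*z = 9 + 2.0*(0.5128 - 1.0215)
z^{k+1} = 0.7983
Step 3: u-update.
u^{k+1} = -1.0215 + 0.5128 - 0.7983 = -1.3069
Step 4: Primal residual = |0.5128 - 0.7983| = 0.2854


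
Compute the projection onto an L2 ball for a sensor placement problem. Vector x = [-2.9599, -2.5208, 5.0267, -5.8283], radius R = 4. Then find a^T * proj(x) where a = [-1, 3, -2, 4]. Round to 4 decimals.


Step 1: Compute ||x|| (intermediates to 6 decimals).
||x|| = sqrt((-2.9599)^2 + (-2.5208)^2 + 5.0267^2 + (-5.8283)^2) = 8.622774
Step 2: Project.
Since ||x|| > R, scale = R/||x|| = 4/8.622774 = 0.463888, proj(x) = scale * x
proj(x) = [-1.373062, -1.169369, 2.331826, -2.703678]
Step 3: Dot product.
a^T * proj(x) = -1*(-1.373062) + 3*(-1.169369) - 2*2.331826 + 4*(-2.703678) = -17.6134


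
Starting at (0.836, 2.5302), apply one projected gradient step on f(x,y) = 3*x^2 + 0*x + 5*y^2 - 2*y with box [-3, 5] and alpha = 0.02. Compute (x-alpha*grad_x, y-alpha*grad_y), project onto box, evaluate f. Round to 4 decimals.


Step 1: Compute gradient at (0.836, 2.5302).
grad_x = 2*3*0.836 + 0 = 5.016
grad_y = 2*5*2.5302 - 2 = 23.302
Step 2: Gradient step.
x_raw = 0.836 - 0.02*5.016 = 0.7357
y_raw = 2.5302 - 0.02*23.302 = 2.0642
Step 3: Project onto [-3, 5].
x_proj = clip(0.7357) = 0.7357
y_proj = clip(2.0642) = 2.0642
Step 4: Evaluate f.
f(0.7357, 2.0642) = 18.7991


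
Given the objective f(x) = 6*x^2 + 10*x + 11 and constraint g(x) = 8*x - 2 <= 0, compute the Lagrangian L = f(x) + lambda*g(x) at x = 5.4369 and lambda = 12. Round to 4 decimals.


Step 1: Evaluate f(x).
f(5.4369) = 6*5.4369^2 + 10*5.4369 + 11 = 242.7283
Step 2: Evaluate g(x).
g(5.4369) = 8*5.4369 - 2 = 41.4952
Step 3: Compute Lagrangian.
L = 242.7283 + 12*41.4952 = 740.6707


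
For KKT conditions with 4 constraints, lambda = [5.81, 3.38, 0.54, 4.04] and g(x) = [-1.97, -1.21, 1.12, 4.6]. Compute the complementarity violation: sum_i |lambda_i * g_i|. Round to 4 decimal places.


KKT complementary slackness check:
lambda_1 * g_1 = 5.81 * -1.97 = -11.4457
lambda_2 * g_2 = 3.38 * -1.21 = -4.0898
lambda_3 * g_3 = 0.54 * 1.12 = 0.6048
lambda_4 * g_4 = 4.04 * 4.6 = 18.584
Total violation = 11.4457 + 4.0898 + 0.6048 + 18.584 = 34.7243


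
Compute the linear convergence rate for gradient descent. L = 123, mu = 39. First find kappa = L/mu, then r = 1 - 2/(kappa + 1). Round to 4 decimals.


Step 1: Compute the condition number.
kappa = L/mu = 123/39 = 3.1538
Step 2: Compute the convergence rate.
r = 1 - 2/(kappa + 1) = 1 - 2*mu/(L + mu) = (L - mu)/(L + mu) = 84/162 = 0.5185


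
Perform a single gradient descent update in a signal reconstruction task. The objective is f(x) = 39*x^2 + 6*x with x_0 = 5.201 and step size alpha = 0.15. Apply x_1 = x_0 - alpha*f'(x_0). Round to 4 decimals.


We compute the gradient at x_0 and apply the update.
f'(x) = 78*x + 6
f'(5.201) = 78*5.201 + 6 = 411.678
x_1 = 5.201 - 0.15*411.678 = -56.5507


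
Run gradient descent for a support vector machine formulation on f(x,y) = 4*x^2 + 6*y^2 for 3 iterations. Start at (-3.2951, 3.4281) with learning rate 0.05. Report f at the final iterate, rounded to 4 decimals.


Gradient descent on f(x,y) = 4*x^2 + 6*y^2.
Starting point: (-3.2951, 3.4281), alpha = 0.05
Step 1: grad_x = 2*4*-3.2951 = -26.3608, grad_y = 2*6*3.4281 = 41.1372
  x_1 = -3.2951 - 0.05*-26.3608 = -1.9771
  y_1 = 3.4281 - 0.05*41.1372 = 1.3712
Step 2: grad_x = 2*4*-1.9771 = -15.8165, grad_y = 2*6*1.3712 = 16.4549
  x_2 = -1.9771 - 0.05*-15.8165 = -1.1862
  y_2 = 1.3712 - 0.05*16.4549 = 0.5485
Step 3: grad_x = 2*4*-1.1862 = -9.4899, grad_y = 2*6*0.5485 = 6.582
  x_3 = -1.1862 - 0.05*-9.4899 = -0.7117
  y_3 = 0.5485 - 0.05*6.582 = 0.2194
f(-0.7117, 0.2194) = 4*(-0.7117)^2 + 6*0.2194^2 = 2.3151


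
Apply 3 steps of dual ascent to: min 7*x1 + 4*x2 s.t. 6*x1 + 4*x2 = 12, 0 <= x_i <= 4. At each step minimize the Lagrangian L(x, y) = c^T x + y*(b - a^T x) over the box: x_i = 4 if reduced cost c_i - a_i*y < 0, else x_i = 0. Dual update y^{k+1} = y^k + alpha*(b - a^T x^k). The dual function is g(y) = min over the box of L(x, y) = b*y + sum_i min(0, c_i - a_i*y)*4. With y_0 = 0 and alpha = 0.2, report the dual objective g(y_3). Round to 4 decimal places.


Dual ascent for LP: min 7*x1 + 4*x2, 6*x1 + 4*x2 = 12, 0 <= x_i <= 4
Step 1: y^k = 0.0, reduced costs: (7.0, 4.0)
  x^k = (0.0, 0.0), subgradient = b - a^T x = 12.0
  y^{k+1} = 0.0 + 0.2*12.0 = 2.4
Step 2: y^k = 2.4, reduced costs: (-7.4, -5.6)
  x^k = (4.0, 4.0), subgradient = b - a^T x = -28.0
  y^{k+1} = 2.4 + 0.2*-28.0 = -3.2
Step 3: y^k = -3.2, reduced costs: (26.2, 16.8)
  x^k = (0.0, 0.0), subgradient = b - a^T x = 12.0
  y^{k+1} = -3.2 + 0.2*12.0 = -0.8
Dual objective at y_3 = -0.8: reduced costs (11.8, 7.2), box minimizer x = (0.0, 0.0)
g(y_3) = b*y + (c1 - a1*y)*x1 + (c2 - a2*y)*x2 = 12*(-0.8) + 11.8*0.0 + 7.2*0.0 = -9.6 + 0.0 + 0.0 = -9.6


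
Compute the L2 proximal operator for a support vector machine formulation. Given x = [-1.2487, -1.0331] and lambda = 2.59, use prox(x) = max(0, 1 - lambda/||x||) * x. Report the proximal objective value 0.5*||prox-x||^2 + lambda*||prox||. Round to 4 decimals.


Step 1: Compute ||x||.
||x|| = 1.6207
Step 2: Compute scaling factor.
scale = max(0, 1 - 2.59/1.6207) = 0.0
Step 3: prox(x) = [-0.0, -0.0]
||prox(x)|| = 0.0
Step 4: Proximal objective.
0.5*||prox-x||^2 = 1.3133
lambda*||prox|| = 0.0
Total = 1.3133


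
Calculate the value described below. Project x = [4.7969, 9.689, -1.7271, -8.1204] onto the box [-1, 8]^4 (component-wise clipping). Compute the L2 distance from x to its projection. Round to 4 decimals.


Project each component onto [-1, 8].
clip(4.7969) = 4.7969, clip(9.689) = 8.0, clip(-1.7271) = -1.0, clip(-8.1204) = -1.0
Projection = [4.7969, 8.0, -1.0, -1.0]
Squared diffs: [0.0, 2.8527, 0.5287, 50.7001]
Distance = sqrt(54.0815) = 7.354


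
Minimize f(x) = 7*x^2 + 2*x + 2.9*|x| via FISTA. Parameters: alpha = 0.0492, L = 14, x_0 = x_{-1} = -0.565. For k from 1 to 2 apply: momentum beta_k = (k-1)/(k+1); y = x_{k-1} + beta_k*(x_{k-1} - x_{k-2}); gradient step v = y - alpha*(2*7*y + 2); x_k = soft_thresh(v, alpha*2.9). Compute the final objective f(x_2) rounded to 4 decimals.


FISTA on f(x) = 7*x^2 + 2*x + 2.9*|x|
L = 14, alpha = 0.0492
Iteration 1: beta = 0.0, y = -0.565 + 0.0*(-0.565 + 0.565) = -0.565
  grad(y) = -5.91, v = y - alpha*grad = -0.2742
  prox(v) = soft_thresh(-0.2742, 0.1427) = -0.1315
Iteration 2: beta = 0.3333, y = -0.1315 + 0.3333*(-0.1315 + 0.565) = 0.0129
  grad(y) = 2.1811, v = y - alpha*grad = -0.0944
  prox(v) = soft_thresh(-0.0944, 0.1427) = 0.0
f(x_2) = 7*0.0^2 + 2*0.0 + 2.9*|0.0| = 0.0


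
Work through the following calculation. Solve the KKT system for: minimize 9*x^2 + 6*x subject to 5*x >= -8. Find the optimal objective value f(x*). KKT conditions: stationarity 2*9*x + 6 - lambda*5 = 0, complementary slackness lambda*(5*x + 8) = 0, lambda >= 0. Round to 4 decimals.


Step 1: Try lambda = 0 (constraint inactive).
Stationarity: 2*9*x + 6 = 0
x* = -6/(2*9) = -1/3 = -0.3333 (rounded; the exact value -1/3 is used below)
Check constraint: 5*-0.3333 = -1.6665 >= -8 -- satisfied.
Step 2: Compute optimal value.
f(x*) = 9*(-1/3)^2 + 6*(-1/3) = -1.0


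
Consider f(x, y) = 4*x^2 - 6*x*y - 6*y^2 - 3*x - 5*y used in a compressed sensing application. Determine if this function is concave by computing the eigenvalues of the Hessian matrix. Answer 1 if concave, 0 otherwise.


The Hessian of f(x,y) = 4*x^2 - 6*x*y - 6*y^2 - 3*x - 5*y is:
H = [[8, -6], [-6, -12]]
Trace = 8 - 12 = -4
Determinant = 8*-12 - (-6)^2 = -132
Discriminant = (-4)^2 - 4*-132 = 544.0
Eigenvalues: lambda_1 = -13.6619, lambda_2 = 9.6619
The function is not concave.

0


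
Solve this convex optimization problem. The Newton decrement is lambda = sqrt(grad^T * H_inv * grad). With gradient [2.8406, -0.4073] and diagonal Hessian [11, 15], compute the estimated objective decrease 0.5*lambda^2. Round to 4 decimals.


Step 1: H is diagonal, so H^(-1) * g = [0.2582, -0.0272].
Step 2: g^T H^(-1) g = sum_i g_i^2 / H_ii
  = (2.8406)^2/11 + (-0.4073)^2/15
  = 0.7335 + 0.0111 = 0.7446
Step 3: Objective decrease = 0.5 * g^T H^(-1) g = 0.3723


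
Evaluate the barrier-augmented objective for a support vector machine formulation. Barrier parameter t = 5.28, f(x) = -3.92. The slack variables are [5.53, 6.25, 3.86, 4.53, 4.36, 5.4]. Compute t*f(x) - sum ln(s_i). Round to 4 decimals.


Step 1: Compute log-barrier.
ln values: [1.7102, 1.8326, 1.3507, 1.5107, 1.4725, 1.6864]
phi = -(1.7102 + 1.8326 + 1.3507 + 1.5107 + 1.4725 + 1.6864) = -9.563
Step 2: Compute augmented objective.
t*f(x) = 5.28*-3.92 = -20.6976
Total = -20.6976 - 9.563 = -30.2606


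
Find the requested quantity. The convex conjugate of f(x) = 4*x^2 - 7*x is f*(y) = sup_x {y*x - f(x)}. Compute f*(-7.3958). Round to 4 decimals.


f*(y) = sup_x {y*x - a*x^2 - b*x} = sup_x {(y-b)*x - a*x^2}
FOC: (y - b) - 2a*x = 0 => x* = (y - b)/(2a)
x* = (-7.3958 + 7)/(2*4) = -0.0495
f*(-7.3958) = (y-b)^2/(4a) = (-7.3958 + 7)^2/(4*4)
= 0.1567/16 = 0.0098


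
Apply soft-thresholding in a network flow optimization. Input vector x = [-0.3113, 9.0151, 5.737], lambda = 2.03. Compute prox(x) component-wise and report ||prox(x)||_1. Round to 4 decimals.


Soft-thresholding with lambda = 2.03:
prox(-0.3113) = sign(-0.3113)*max(|-0.3113| - 2.03, 0) = 0.0
prox(9.0151) = sign(9.0151)*max(|9.0151| - 2.03, 0) = 6.9851
prox(5.737) = sign(5.737)*max(|5.737| - 2.03, 0) = 3.707
prox(x) = [0.0, 6.9851, 3.707]
||prox(x)||_1 = 0.0 + 6.9851 + 3.707 = 10.6921


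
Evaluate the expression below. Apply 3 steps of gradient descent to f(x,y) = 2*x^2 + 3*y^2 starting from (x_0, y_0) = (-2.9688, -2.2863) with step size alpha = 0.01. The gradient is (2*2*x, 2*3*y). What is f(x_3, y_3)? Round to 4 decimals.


Gradient descent on f(x,y) = 2*x^2 + 3*y^2.
Starting point: (-2.9688, -2.2863), alpha = 0.01
Step 1: grad_x = 2*2*-2.9688 = -11.8752, grad_y = 2*3*-2.2863 = -13.7178
  x_1 = -2.9688 - 0.01*-11.8752 = -2.85
  y_1 = -2.2863 - 0.01*-13.7178 = -2.1491
Step 2: grad_x = 2*2*-2.85 = -11.4002, grad_y = 2*3*-2.1491 = -12.8947
  x_2 = -2.85 - 0.01*-11.4002 = -2.736
  y_2 = -2.1491 - 0.01*-12.8947 = -2.0202
Step 3: grad_x = 2*2*-2.736 = -10.9442, grad_y = 2*3*-2.0202 = -12.121
  x_3 = -2.736 - 0.01*-10.9442 = -2.6266
  y_3 = -2.0202 - 0.01*-12.121 = -1.899
f(-2.6266, -1.899) = 2*(-2.6266)^2 + 3*(-1.899)^2 = 24.6163


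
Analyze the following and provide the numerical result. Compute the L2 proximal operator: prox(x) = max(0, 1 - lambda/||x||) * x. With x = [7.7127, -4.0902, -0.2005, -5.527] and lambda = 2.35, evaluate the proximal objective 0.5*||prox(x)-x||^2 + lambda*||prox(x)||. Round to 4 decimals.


Step 1: Compute ||x||.
||x|| = 10.3346
Step 2: Compute scaling factor.
scale = max(0, 1 - 2.35/10.3346) = 0.7726
Step 3: prox(x) = [5.9589, -3.1601, -0.1549, -4.2702]
||prox(x)|| = 7.9846
Step 4: Proximal objective.
0.5*||prox-x||^2 = 2.7613
lambda*||prox|| = 18.7638
Total = 21.525


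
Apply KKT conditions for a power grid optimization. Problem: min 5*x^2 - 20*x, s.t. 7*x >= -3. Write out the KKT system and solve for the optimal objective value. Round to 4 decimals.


Step 1: Try lambda = 0 (constraint inactive).
Stationarity: 2*5*x - 20 = 0
x* = 20/(2*5) = 2.0
Check constraint: 7*2.0 = 14.0 >= -3 -- satisfied.
Step 2: Compute optimal value.
f(x*) = 5*2.0^2 - 20*2.0 = -20.0


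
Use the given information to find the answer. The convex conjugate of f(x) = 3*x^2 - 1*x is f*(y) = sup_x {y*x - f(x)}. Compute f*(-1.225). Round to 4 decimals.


f*(y) = sup_x {y*x - a*x^2 - b*x} = sup_x {(y-b)*x - a*x^2}
FOC: (y - b) - 2a*x = 0 => x* = (y - b)/(2a)
x* = (-1.225 + 1)/(2*3) = -0.0375
f*(-1.225) = (y-b)^2/(4a) = (-1.225 + 1)^2/(4*3)
= 0.0506/12 = 0.0042


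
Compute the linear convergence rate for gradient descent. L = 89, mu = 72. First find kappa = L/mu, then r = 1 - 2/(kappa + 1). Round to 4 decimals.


Step 1: Compute the condition number.
kappa = L/mu = 89/72 = 1.2361
Step 2: Compute the convergence rate.
r = 1 - 2/(kappa + 1) = 1 - 2*mu/(L + mu) = (L - mu)/(L + mu) = 17/161 = 0.1056


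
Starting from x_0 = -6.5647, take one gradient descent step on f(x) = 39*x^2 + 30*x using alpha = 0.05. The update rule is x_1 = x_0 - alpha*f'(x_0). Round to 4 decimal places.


We compute the gradient at x_0 and apply the update.
f'(x) = 78*x + 30
f'(-6.5647) = 78*-6.5647 + 30 = -482.0466
x_1 = -6.5647 - 0.05*-482.0466 = 17.5376


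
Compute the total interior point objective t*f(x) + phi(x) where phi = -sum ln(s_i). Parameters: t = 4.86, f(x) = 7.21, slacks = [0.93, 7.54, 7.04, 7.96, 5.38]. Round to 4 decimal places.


Step 1: Compute log-barrier.
ln values: [-0.0726, 2.0202, 1.9516, 2.0744, 1.6827]
phi = -(-0.0726 + 2.0202 + 1.9516 + 2.0744 + 1.6827) = -7.6564
Step 2: Compute augmented objective.
t*f(x) = 4.86*7.21 = 35.0406
Total = 35.0406 - 7.6564 = 27.3842


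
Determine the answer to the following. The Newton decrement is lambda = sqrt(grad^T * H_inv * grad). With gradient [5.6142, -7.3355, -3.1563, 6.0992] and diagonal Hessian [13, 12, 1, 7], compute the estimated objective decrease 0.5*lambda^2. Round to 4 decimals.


Step 1: H is diagonal, so H^(-1) * g = [0.4319, -0.6113, -3.1563, 0.8713].
Step 2: g^T H^(-1) g = sum_i g_i^2 / H_ii
  = (5.6142)^2/13 + (-7.3355)^2/12 + (-3.1563)^2/1 + (6.0992)^2/7
  = 2.4246 + 4.4841 + 9.9622 + 5.3143 = 22.1852
Step 3: Objective decrease = 0.5 * g^T H^(-1) g = 11.0926


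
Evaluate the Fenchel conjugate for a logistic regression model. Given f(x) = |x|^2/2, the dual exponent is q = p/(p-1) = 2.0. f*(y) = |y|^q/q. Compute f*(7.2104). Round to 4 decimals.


The conjugate exponent q satisfies 1/p + 1/q = 1.
p = 2, so q = 2/(2 - 1) = 2.0
|y|^q = 7.2104^2.0 = 51.9899
f*(7.2104) = 51.9899 / 2.0 = 25.9949


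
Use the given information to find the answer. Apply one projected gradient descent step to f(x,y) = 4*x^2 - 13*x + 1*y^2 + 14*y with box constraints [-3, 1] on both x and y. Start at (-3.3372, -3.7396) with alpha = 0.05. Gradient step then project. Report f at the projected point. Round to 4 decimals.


Step 1: Compute gradient at (-3.3372, -3.7396).
grad_x = 2*4*-3.3372 - 13 = -39.6976
grad_y = 2*1*-3.7396 + 14 = 6.5208
Step 2: Gradient step.
x_raw = -3.3372 - 0.05*-39.6976 = -1.3523
y_raw = -3.7396 - 0.05*6.5208 = -4.0656
Step 3: Project onto [-3, 1].
x_proj = clip(-1.3523) = -1.3523
y_proj = clip(-4.0656) = -3.0
Step 4: Evaluate f.
f(-1.3523, -3.0) = -8.1048


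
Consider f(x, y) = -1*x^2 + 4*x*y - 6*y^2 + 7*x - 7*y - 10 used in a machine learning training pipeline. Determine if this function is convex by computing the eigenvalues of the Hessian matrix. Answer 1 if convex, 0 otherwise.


The Hessian of f(x,y) = -1*x^2 + 4*x*y - 6*y^2 + 7*x - 7*y - 10 is:
H = [[-2, 4], [4, -12]]
Trace = -2 - 12 = -14
Determinant = -2*-12 - (4)^2 = 8
Discriminant = (-14)^2 - 4*8 = 164.0
Eigenvalues: lambda_1 = -13.4031, lambda_2 = -0.5969
The function is not convex.

0


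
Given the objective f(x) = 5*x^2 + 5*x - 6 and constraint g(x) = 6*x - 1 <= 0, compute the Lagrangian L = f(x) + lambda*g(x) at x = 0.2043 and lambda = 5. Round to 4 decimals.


Step 1: Evaluate f(x).
f(0.2043) = 5*0.2043^2 + 5*0.2043 - 6 = -4.7698
Step 2: Evaluate g(x).
g(0.2043) = 6*0.2043 - 1 = 0.2258
Step 3: Compute Lagrangian.
L = -4.7698 + 5*0.2258 = -3.6408


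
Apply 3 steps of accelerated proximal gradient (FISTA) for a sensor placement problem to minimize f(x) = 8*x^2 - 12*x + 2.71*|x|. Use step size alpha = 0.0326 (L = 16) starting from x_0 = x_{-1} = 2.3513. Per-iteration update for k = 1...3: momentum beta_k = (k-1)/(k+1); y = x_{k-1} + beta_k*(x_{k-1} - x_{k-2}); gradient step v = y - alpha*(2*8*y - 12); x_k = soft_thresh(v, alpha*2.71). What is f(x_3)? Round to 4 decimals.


FISTA on f(x) = 8*x^2 - 12*x + 2.71*|x|
L = 16, alpha = 0.0326
Iteration 1: beta = 0.0, y = 2.3513 + 0.0*(2.3513 - 2.3513) = 2.3513
  grad(y) = 25.6208, v = y - alpha*grad = 1.5161
  prox(v) = soft_thresh(1.5161, 0.0883) = 1.4277
Iteration 2: beta = 0.3333, y = 1.4277 + 0.3333*(1.4277 - 2.3513) = 1.1199
  grad(y) = 5.9177, v = y - alpha*grad = 0.9269
  prox(v) = soft_thresh(0.9269, 0.0883) = 0.8386
Iteration 3: beta = 0.5, y = 0.8386 + 0.5*(0.8386 - 1.4277) = 0.544
  grad(y) = -3.2955, v = y - alpha*grad = 0.6515
  prox(v) = soft_thresh(0.6515, 0.0883) = 0.5631
f(x_3) = 8*0.5631^2 - 12*0.5631 + 2.71*|0.5631| = -2.6946


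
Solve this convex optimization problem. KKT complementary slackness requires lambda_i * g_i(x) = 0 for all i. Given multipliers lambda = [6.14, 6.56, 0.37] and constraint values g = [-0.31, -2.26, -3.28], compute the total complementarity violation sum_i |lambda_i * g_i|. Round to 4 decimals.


KKT complementary slackness check:
lambda_1 * g_1 = 6.14 * -0.31 = -1.9034
lambda_2 * g_2 = 6.56 * -2.26 = -14.8256
lambda_3 * g_3 = 0.37 * -3.28 = -1.2136
Total violation = 1.9034 + 14.8256 + 1.2136 = 17.9426


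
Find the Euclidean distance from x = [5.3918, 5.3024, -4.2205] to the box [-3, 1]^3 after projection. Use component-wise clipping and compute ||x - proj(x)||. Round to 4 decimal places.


Project each component onto [-3, 1].
clip(5.3918) = 1.0, clip(5.3024) = 1.0, clip(-4.2205) = -3.0
Projection = [1.0, 1.0, -3.0]
Squared diffs: [19.2879, 18.5106, 1.4896]
Distance = sqrt(39.2881) = 6.268


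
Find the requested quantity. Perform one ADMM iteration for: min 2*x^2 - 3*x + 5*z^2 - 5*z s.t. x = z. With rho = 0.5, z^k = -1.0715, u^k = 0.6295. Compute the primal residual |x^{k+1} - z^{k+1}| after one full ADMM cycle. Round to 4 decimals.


ADMM iteration with rho = 0.5, z^k = -1.0715, u^k = 0.6295
Step 1: x-update.
Minimize 2*x^2 - 3*x + (0.5/2)*(x + 1.0715 + 0.6295)^2
FOC: (2*2 + 0.5)*x = 3 + 0.5*(-1.0715 - 0.6295)
x^{k+1} = 0.4777
Step 2: z-update.
Minimize 5*z^2 - 5*z + (0.5/2)*(0.4777 - z + 0.6295)^2
FOC: (2*5 + 0.5)*z = 5 + 0.5*(0.4777 + 0.6295)
z^{k+1} = 0.5289
Step 3: u-update.
u^{k+1} = 0.6295 + 0.4777 - 0.5289 = 0.5783
Step 4: Primal residual = |0.4777 - 0.5289| = 0.0512


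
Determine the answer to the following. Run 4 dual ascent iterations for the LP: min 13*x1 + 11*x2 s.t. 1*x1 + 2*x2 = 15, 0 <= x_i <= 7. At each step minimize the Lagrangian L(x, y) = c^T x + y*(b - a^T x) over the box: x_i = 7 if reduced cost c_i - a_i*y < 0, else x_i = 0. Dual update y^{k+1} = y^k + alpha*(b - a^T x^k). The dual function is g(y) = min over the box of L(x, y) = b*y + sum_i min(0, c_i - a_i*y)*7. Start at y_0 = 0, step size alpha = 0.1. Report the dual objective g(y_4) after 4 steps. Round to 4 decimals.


Dual ascent for LP: min 13*x1 + 11*x2, 1*x1 + 2*x2 = 15, 0 <= x_i <= 7
Step 1: y^k = 0.0, reduced costs: (13.0, 11.0)
  x^k = (0.0, 0.0), subgradient = b - a^T x = 15.0
  y^{k+1} = 0.0 + 0.1*15.0 = 1.5
Step 2: y^k = 1.5, reduced costs: (11.5, 8.0)
  x^k = (0.0, 0.0), subgradient = b - a^T x = 15.0
  y^{k+1} = 1.5 + 0.1*15.0 = 3.0
Step 3: y^k = 3.0, reduced costs: (10.0, 5.0)
  x^k = (0.0, 0.0), subgradient = b - a^T x = 15.0
  y^{k+1} = 3.0 + 0.1*15.0 = 4.5
Step 4: y^k = 4.5, reduced costs: (8.5, 2.0)
  x^k = (0.0, 0.0), subgradient = b - a^T x = 15.0
  y^{k+1} = 4.5 + 0.1*15.0 = 6.0
Dual objective at y_4 = 6.0: reduced costs (7.0, -1.0), box minimizer x = (0.0, 7.0)
g(y_4) = b*y + (c1 - a1*y)*x1 + (c2 - a2*y)*x2 = 15*6.0 + 7.0*0.0 + (-1.0)*7.0 = 90.0 + 0.0 - 7.0 = 83.0


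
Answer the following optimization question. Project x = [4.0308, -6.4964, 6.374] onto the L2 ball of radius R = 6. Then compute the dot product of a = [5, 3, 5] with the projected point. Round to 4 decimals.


Step 1: Compute ||x|| (intermediates to 6 decimals).
||x|| = sqrt(4.0308^2 + (-6.4964)^2 + 6.374^2) = 9.953815
Step 2: Project.
Since ||x|| > R, scale = R/||x|| = 6/9.953815 = 0.602784, proj(x) = scale * x
proj(x) = [2.429702, -3.915926, 3.842145]
Step 3: Dot product.
a^T * proj(x) = 5*2.429702 + 3*(-3.915926) + 5*3.842145 = 19.6115


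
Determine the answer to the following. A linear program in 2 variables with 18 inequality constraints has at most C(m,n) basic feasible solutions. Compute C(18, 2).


Each vertex corresponds to some choice of n active constraints out of m, so the number of vertices is at most C(m, n) = m! / (n!(m-n)!).
m = 18, n = 2
Numerator: 18 * 17
Denominator: 2! = 2
C(18, 2) = 153


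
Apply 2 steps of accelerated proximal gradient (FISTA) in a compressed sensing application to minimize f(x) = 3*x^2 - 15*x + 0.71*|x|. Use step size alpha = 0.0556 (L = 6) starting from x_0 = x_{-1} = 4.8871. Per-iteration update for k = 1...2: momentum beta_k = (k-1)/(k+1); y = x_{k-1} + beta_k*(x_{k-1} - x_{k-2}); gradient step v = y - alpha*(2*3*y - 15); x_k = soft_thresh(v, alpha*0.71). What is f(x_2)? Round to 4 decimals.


FISTA on f(x) = 3*x^2 - 15*x + 0.71*|x|
L = 6, alpha = 0.0556
Iteration 1: beta = 0.0, y = 4.8871 + 0.0*(4.8871 - 4.8871) = 4.8871
  grad(y) = 14.3226, v = y - alpha*grad = 4.0908
  prox(v) = soft_thresh(4.0908, 0.0395) = 4.0513
Iteration 2: beta = 0.3333, y = 4.0513 + 0.3333*(4.0513 - 4.8871) = 3.7727
  grad(y) = 7.6361, v = y - alpha*grad = 3.3481
  prox(v) = soft_thresh(3.3481, 0.0395) = 3.3086
f(x_2) = 3*3.3086^2 - 15*3.3086 + 0.71*|3.3086| = -14.4392


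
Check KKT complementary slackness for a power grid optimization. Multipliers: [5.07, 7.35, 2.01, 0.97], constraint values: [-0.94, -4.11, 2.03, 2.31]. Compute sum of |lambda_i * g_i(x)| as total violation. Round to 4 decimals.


KKT complementary slackness check:
lambda_1 * g_1 = 5.07 * -0.94 = -4.7658
lambda_2 * g_2 = 7.35 * -4.11 = -30.2085
lambda_3 * g_3 = 2.01 * 2.03 = 4.0803
lambda_4 * g_4 = 0.97 * 2.31 = 2.2407
Total violation = 4.7658 + 30.2085 + 4.0803 + 2.2407 = 41.2953


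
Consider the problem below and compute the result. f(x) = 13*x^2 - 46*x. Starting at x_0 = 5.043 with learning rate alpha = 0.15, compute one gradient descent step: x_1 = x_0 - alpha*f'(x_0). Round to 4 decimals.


We compute the gradient at x_0 and apply the update.
f'(x) = 26*x - 46
f'(5.043) = 26*5.043 - 46 = 85.118
x_1 = 5.043 - 0.15*85.118 = -7.7247


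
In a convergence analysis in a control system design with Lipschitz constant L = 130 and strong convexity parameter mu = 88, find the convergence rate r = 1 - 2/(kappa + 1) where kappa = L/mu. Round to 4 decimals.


Step 1: Compute the condition number.
kappa = L/mu = 130/88 = 1.4773
Step 2: Compute the convergence rate.
r = 1 - 2/(kappa + 1) = 1 - 2*mu/(L + mu) = (L - mu)/(L + mu) = 42/218 = 0.1927


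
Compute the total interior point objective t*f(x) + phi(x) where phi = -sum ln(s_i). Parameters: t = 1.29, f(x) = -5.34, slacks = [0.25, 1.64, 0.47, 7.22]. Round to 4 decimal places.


Step 1: Compute log-barrier.
ln values: [-1.3863, 0.4947, -0.755, 1.9769]
phi = -(-1.3863 + 0.4947 - 0.755 + 1.9769) = -0.3302
Step 2: Compute augmented objective.
t*f(x) = 1.29*-5.34 = -6.8886
Total = -6.8886 - 0.3302 = -7.2188


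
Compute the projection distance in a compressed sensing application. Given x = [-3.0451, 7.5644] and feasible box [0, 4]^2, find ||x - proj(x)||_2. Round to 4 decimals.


Project each component onto [0, 4].
clip(-3.0451) = 0.0, clip(7.5644) = 4.0
Projection = [0.0, 4.0]
Squared diffs: [9.2726, 12.7049]
Distance = sqrt(21.9775) = 4.688


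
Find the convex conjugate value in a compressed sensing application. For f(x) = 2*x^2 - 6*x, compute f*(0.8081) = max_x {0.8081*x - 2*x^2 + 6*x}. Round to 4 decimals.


f*(y) = sup_x {y*x - a*x^2 - b*x} = sup_x {(y-b)*x - a*x^2}
FOC: (y - b) - 2a*x = 0 => x* = (y - b)/(2a)
x* = (0.8081 + 6)/(2*2) = 1.702
f*(0.8081) = (y-b)^2/(4a) = (0.8081 + 6)^2/(4*2)
= 46.3502/8 = 5.7938


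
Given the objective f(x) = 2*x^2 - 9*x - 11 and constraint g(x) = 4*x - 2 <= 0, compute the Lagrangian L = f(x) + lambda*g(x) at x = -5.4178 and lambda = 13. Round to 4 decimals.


Step 1: Evaluate f(x).
f(-5.4178) = 2*(-5.4178)^2 - 9*(-5.4178) - 11 = 96.4653
Step 2: Evaluate g(x).
g(-5.4178) = 4*-5.4178 - 2 = -23.6712
Step 3: Compute Lagrangian.
L = 96.4653 + 13*-23.6712 = -211.2603


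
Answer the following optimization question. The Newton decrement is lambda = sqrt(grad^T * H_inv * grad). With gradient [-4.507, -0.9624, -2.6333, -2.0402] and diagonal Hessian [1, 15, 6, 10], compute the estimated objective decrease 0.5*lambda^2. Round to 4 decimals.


Step 1: H is diagonal, so H^(-1) * g = [-4.507, -0.0642, -0.4389, -0.204].
Step 2: g^T H^(-1) g = sum_i g_i^2 / H_ii
  = (-4.507)^2/1 + (-0.9624)^2/15 + (-2.6333)^2/6 + (-2.0402)^2/10
  = 20.313 + 0.0617 + 1.1557 + 0.4162 = 21.9467
Step 3: Objective decrease = 0.5 * g^T H^(-1) g = 10.9734


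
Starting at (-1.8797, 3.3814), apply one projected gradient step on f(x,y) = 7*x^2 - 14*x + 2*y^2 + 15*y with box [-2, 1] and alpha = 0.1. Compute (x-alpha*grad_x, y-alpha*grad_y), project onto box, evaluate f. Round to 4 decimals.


Step 1: Compute gradient at (-1.8797, 3.3814).
grad_x = 2*7*-1.8797 - 14 = -40.3158
grad_y = 2*2*3.3814 + 15 = 28.5256
Step 2: Gradient step.
x_raw = -1.8797 - 0.1*-40.3158 = 2.1519
y_raw = 3.3814 - 0.1*28.5256 = 0.5288
Step 3: Project onto [-2, 1].
x_proj = clip(2.1519) = 1.0
y_proj = clip(0.5288) = 0.5288
Step 4: Evaluate f.
f(1.0, 0.5288) = 1.4919


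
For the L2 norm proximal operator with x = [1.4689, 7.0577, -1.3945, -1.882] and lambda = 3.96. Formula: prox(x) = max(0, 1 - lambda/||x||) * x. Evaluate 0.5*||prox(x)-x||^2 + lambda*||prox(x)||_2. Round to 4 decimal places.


Step 1: Compute ||x||.
||x|| = 7.5799
Step 2: Compute scaling factor.
scale = max(0, 1 - 3.96/7.5799) = 0.4776
Step 3: prox(x) = [0.7015, 3.3705, -0.666, -0.8988]
||prox(x)|| = 3.6199
Step 4: Proximal objective.
0.5*||prox-x||^2 = 7.8408
lambda*||prox|| = 14.3348
Total = 22.1757


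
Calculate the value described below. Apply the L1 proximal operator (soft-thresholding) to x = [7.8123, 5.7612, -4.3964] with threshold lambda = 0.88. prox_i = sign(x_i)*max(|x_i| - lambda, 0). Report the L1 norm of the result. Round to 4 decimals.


Soft-thresholding with lambda = 0.88:
prox(7.8123) = sign(7.8123)*max(|7.8123| - 0.88, 0) = 6.9323
prox(5.7612) = sign(5.7612)*max(|5.7612| - 0.88, 0) = 4.8812
prox(-4.3964) = sign(-4.3964)*max(|-4.3964| - 0.88, 0) = -3.5164
prox(x) = [6.9323, 4.8812, -3.5164]
||prox(x)||_1 = 6.9323 + 4.8812 + 3.5164 = 15.3299


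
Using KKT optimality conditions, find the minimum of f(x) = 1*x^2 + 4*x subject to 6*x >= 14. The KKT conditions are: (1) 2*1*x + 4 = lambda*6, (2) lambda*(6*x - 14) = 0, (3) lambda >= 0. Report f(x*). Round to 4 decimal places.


Step 1: Try lambda = 0 (constraint inactive).
x_unc = -4/(2*1) = -2.0
Check: 6*-2.0 = -12.0 < 14 -- violated!
Step 2: Constraint must be active: 6*x = 14
x* = 14/6 = 7/3 = 2.3333 (rounded; the exact value 7/3 is used below)
lambda = (2*1*(7/3) + 4)/6 = 1.4444
Step 3: Compute optimal value.
f(x*) = 1*(7/3)^2 + 4*(7/3) = 14.7778


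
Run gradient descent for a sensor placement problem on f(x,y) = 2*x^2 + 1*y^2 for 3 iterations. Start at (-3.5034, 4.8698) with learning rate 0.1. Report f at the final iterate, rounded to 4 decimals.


Gradient descent on f(x,y) = 2*x^2 + 1*y^2.
Starting point: (-3.5034, 4.8698), alpha = 0.1
Step 1: grad_x = 2*2*-3.5034 = -14.0136, grad_y = 2*1*4.8698 = 9.7396
  x_1 = -3.5034 - 0.1*-14.0136 = -2.102
  y_1 = 4.8698 - 0.1*9.7396 = 3.8958
Step 2: grad_x = 2*2*-2.102 = -8.4082, grad_y = 2*1*3.8958 = 7.7917
  x_2 = -2.102 - 0.1*-8.4082 = -1.2612
  y_2 = 3.8958 - 0.1*7.7917 = 3.1167
Step 3: grad_x = 2*2*-1.2612 = -5.0449, grad_y = 2*1*3.1167 = 6.2333
  x_3 = -1.2612 - 0.1*-5.0449 = -0.7567
  y_3 = 3.1167 - 0.1*6.2333 = 2.4933
f(-0.7567, 2.4933) = 2*(-0.7567)^2 + 1*2.4933^2 = 7.362


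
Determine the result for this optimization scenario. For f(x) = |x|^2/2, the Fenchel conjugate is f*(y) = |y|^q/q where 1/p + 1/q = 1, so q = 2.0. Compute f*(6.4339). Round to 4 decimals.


The conjugate exponent q satisfies 1/p + 1/q = 1.
p = 2, so q = 2/(2 - 1) = 2.0
|y|^q = 6.4339^2.0 = 41.3951
f*(6.4339) = 41.3951 / 2.0 = 20.6975


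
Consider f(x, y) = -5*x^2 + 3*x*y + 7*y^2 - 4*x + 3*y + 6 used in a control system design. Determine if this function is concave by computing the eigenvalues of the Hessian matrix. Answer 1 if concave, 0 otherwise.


The Hessian of f(x,y) = -5*x^2 + 3*x*y + 7*y^2 - 4*x + 3*y + 6 is:
H = [[-10, 3], [3, 14]]
Trace = -10 + 14 = 4
Determinant = -10*14 - (3)^2 = -149
Discriminant = (4)^2 - 4*-149 = 612.0
Eigenvalues: lambda_1 = -10.3693, lambda_2 = 14.3693
The function is not concave.

0


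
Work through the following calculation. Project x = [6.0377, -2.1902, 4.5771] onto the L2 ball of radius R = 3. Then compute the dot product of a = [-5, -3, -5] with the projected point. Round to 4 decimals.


Step 1: Compute ||x|| (intermediates to 6 decimals).
||x|| = sqrt(6.0377^2 + (-2.1902)^2 + 4.5771^2) = 7.886738
Step 2: Project.
Since ||x|| > R, scale = R/||x|| = 3/7.886738 = 0.380385, proj(x) = scale * x
proj(x) = [2.296651, -0.833119, 1.74106]
Step 3: Dot product.
a^T * proj(x) = -5*2.296651 - 3*(-0.833119) - 5*1.74106 = -17.6892


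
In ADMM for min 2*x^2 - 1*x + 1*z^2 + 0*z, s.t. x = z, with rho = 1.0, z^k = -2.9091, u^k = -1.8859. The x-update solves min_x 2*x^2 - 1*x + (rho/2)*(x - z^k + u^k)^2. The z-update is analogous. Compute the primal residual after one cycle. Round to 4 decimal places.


ADMM iteration with rho = 1.0, z^k = -2.9091, u^k = -1.8859
Step 1: x-update.
Minimize 2*x^2 - 1*x + (1.0/2)*(x + 2.9091 - 1.8859)^2
FOC: (2*2 + 1.0)*x = 1 + 1.0*(-2.9091 + 1.8859)
x^{k+1} = -0.0046
Step 2: z-update.
Minimize 1*z^2 + 0*z + (1.0/2)*(-0.0046 - z - 1.8859)^2
FOC: (2*1 + 1.0)*z = 0 + 1.0*(-0.0046 - 1.8859)
z^{k+1} = -0.6302
Step 3: u-update.
u^{k+1} = -1.8859 - 0.0046 + 0.6302 = -1.2604
Step 4: Primal residual = |-0.0046 + 0.6302| = 0.6255


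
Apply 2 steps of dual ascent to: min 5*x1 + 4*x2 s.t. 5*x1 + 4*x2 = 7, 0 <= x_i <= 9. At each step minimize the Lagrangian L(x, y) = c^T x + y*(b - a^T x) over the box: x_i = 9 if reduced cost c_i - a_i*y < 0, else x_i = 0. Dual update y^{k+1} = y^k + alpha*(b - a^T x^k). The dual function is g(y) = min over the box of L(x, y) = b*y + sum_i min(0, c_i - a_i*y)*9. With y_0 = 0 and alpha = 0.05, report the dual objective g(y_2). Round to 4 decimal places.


Dual ascent for LP: min 5*x1 + 4*x2, 5*x1 + 4*x2 = 7, 0 <= x_i <= 9
Step 1: y^k = 0.0, reduced costs: (5.0, 4.0)
  x^k = (0.0, 0.0), subgradient = b - a^T x = 7.0
  y^{k+1} = 0.0 + 0.05*7.0 = 0.35
Step 2: y^k = 0.35, reduced costs: (3.25, 2.6)
  x^k = (0.0, 0.0), subgradient = b - a^T x = 7.0
  y^{k+1} = 0.35 + 0.05*7.0 = 0.7
Dual objective at y_2 = 0.7: reduced costs (1.5, 1.2), box minimizer x = (0.0, 0.0)
g(y_2) = b*y + (c1 - a1*y)*x1 + (c2 - a2*y)*x2 = 7*0.7 + 1.5*0.0 + 1.2*0.0 = 4.9 + 0.0 + 0.0 = 4.9


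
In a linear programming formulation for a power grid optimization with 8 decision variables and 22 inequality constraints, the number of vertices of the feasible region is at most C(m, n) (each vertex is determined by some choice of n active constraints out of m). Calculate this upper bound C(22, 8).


Each vertex corresponds to some choice of n active constraints out of m, so the number of vertices is at most C(m, n) = m! / (n!(m-n)!).
m = 22, n = 8
Numerator: 22 * 21 * 20 * 19 * 18 * 17 * 16 * 15
Denominator: 8! = 40320
C(22, 8) = 319770
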